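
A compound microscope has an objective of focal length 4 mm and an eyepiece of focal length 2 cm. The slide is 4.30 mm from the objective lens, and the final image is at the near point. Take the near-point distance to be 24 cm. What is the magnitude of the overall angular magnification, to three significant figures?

173

Convert to cm: f_obj = 4 mm = 0.4 cm; d_o = 4.30 mm = 0.43 cm.
Objective: 1/d_i = 1/f_obj - 1/d_o = 1/0.4 - 1/0.43 = 0.17442 cm^-1, so d_i = 5.733 cm.
m_obj = -d_i/d_o = -5.733/0.43 = -13.333.
Eyepiece angular magnification (image at near point): M_eye = 1 + D/f_e = 1 + 24/2 = 13.000.
Overall M = m_obj x M_eye = (-13.333)(13.000) = -173.33.
|M| = 173.33.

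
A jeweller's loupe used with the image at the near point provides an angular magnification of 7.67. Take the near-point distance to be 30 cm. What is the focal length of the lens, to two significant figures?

4.5 cm

For the image at the near point, M = 1 + D/f.
f = D/(M - 1) = 30/(7.67 - 1) = 4.498 cm.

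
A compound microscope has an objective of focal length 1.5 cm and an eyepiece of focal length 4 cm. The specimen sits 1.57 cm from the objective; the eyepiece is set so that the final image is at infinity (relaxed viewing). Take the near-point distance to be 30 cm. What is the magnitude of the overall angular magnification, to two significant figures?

160

Objective: 1/d_i = 1/f_obj - 1/d_o = 1/1.5 - 1/1.57 = 0.02972 cm^-1, so d_i = 33.643 cm.
m_obj = -d_i/d_o = -33.643/1.57 = -21.429.
Eyepiece angular magnification (image at infinity): M_eye = D/f_e = 30/4 = 7.500.
Overall M = m_obj x M_eye = (-21.429)(7.500) = -160.71.
|M| = 160.71.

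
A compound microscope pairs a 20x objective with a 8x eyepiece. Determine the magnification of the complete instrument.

160

The overall magnification of a compound microscope is the product of the objective and eyepiece magnifications:
M = M_obj x M_eye = 20 x 8 = 160.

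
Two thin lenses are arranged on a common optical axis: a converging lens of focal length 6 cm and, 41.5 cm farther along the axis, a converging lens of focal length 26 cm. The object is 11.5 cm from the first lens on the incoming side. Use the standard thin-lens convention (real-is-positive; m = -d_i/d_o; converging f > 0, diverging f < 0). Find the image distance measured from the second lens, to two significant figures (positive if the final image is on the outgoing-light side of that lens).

Applying the thin-lens equation to the first lens, 1/6 = 1/11.5 + 1/d_i1, which gives d_i1 = 12.545 cm.
The intermediate image is 12.545 cm to the right of lens 1, so d_o2 = L - d_i1 = 41.5 - 12.545 = 28.955 cm.
Applying the thin-lens equation again with f_2 = 26 cm and d_o2 = 28.955 cm gives d_i2 = 254.800 cm.

250 cm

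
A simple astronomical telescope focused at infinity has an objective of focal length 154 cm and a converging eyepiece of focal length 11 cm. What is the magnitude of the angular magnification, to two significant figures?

|M| = f_obj/|f_eye| = 154/11 = 14.000.

14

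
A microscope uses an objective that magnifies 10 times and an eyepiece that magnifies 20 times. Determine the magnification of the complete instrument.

200

The overall magnification of a compound microscope is the product of the objective and eyepiece magnifications:
M = M_obj x M_eye = 10 x 20 = 200.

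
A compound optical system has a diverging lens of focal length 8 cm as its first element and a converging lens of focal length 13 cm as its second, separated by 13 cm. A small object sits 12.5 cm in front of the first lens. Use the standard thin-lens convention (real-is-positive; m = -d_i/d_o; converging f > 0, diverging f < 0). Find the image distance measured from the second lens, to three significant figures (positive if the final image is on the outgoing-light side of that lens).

First lens: d_i1 = 1/(1/(-8) - 1/12.5) = -4.878 cm.
The intermediate image is virtual, 4.878 cm to the left of lens 1, so d_o2 = L - d_i1 = 13 - (-4.878) = 17.878 cm.
Second lens: d_i2 = 1/(1/13 - 1/(17.878)) = 47.645 cm.

47.6 cm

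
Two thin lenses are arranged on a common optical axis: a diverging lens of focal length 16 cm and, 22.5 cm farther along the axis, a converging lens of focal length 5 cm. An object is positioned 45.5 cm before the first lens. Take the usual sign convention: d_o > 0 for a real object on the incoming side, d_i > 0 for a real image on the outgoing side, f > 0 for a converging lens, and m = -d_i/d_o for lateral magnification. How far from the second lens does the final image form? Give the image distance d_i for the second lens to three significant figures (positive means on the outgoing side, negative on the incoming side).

5.85 cm

Applying the thin-lens equation to the first lens, 1/(-16) = 1/45.5 + 1/d_i1, which gives d_i1 = -11.837 cm.
The intermediate image is virtual, 11.837 cm to the left of lens 1, so d_o2 = L - d_i1 = 22.5 - (-11.837) = 34.337 cm.
Applying the thin-lens equation again with f_2 = 5 cm and d_o2 = 34.337 cm gives d_i2 = 5.852 cm.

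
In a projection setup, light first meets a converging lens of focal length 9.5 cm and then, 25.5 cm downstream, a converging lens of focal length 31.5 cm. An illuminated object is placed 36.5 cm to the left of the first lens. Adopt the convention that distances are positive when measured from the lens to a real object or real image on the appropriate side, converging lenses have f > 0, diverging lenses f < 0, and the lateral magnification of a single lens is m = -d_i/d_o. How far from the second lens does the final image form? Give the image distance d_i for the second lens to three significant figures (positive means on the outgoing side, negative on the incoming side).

Lens 1: 1/d_i1 = 1/f_1 - 1/d_o1 = 1/9.5 - 1/36.5 = 0.07787 cm^-1, so d_i1 = 12.843 cm.
That image sits 12.657 cm in front of the second lens, so d_o2 = 12.657 cm.
Lens 2: 1/d_i2 = 1/f_2 - 1/d_o2 = 1/31.5 - 1/(12.657) = -0.04726 cm^-1, so d_i2 = -21.160 cm.

-21.2 cm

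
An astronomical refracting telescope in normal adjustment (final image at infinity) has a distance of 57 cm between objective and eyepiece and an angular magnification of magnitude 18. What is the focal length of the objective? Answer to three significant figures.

54.0 cm

In normal adjustment the tube length equals f_obj + f_eye and |M| = f_obj/f_eye.
So f_obj = 18 f_eye and 18 f_eye + f_eye = 57 cm, giving f_eye = 57/19 = 3.000 cm and f_obj = 54.000 cm.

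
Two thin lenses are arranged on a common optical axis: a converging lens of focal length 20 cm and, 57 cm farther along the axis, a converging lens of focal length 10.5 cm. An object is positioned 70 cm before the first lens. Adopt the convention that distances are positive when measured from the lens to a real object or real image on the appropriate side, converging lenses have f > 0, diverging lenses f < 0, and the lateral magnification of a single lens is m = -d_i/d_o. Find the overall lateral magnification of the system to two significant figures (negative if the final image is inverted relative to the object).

0.23

Applying the thin-lens equation to the first lens, 1/20 = 1/70 + 1/d_i1, which gives d_i1 = 28.000 cm.
Its lateral magnification is m_1 = -d_i1/d_o1 = -(28.000)/70 = -0.4000.
That image sits 29.000 cm in front of the second lens, so d_o2 = 29.000 cm.
Applying the thin-lens equation again with f_2 = 10.5 cm and d_o2 = 29.000 cm gives d_i2 = 16.459 cm.
m_2 = -(16.459)/(29.000) = -0.5676.
Total m = m_1 x m_2 = (-0.4000)(-0.5676) = 0.2270.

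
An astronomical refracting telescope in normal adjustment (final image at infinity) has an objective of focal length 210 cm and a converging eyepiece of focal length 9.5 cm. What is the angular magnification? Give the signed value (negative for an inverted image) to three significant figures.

M = -f_obj/f_eye = -210/(9.5) = -22.105.

-22.1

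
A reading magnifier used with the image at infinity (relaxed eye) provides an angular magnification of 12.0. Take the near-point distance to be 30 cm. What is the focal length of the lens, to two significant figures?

For the image at infinity, M = D/f.
f = D/M = 30/12.0 = 2.500 cm.

2.5 cm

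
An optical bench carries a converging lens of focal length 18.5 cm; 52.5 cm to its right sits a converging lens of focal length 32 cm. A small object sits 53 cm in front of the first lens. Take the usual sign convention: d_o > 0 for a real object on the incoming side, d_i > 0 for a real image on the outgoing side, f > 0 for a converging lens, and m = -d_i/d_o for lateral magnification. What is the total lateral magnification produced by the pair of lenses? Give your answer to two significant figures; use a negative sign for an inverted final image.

-2.2

First lens: d_i1 = 1/(1/18.5 - 1/53) = 28.420 cm.
m_1 = -(28.420)/53 = -0.5362.
The intermediate image is 28.420 cm to the right of lens 1, so d_o2 = L - d_i1 = 52.5 - 28.420 = 24.080 cm.
Second lens: d_i2 = 1/(1/32 - 1/(24.080)) = -97.288 cm.
m_2 = -(-97.288)/(24.080) = 4.0403.
Overall magnification: m = m_1 m_2 = -2.1665.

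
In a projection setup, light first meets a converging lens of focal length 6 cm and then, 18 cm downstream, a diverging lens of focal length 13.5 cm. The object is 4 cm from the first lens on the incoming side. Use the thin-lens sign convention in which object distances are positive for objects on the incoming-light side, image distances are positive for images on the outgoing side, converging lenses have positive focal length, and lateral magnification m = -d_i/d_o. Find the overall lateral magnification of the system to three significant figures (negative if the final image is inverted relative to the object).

Lens 1: 1/d_i1 = 1/f_1 - 1/d_o1 = 1/6 - 1/4 = -0.08333 cm^-1, so d_i1 = -12.000 cm.
m_1 = -(-12.000)/4 = 3.0000.
With d_i1 < 0 the first image is virtual and lies on the object side; the object distance for lens 2 is d_o2 = 18 - (-12.000) = 30.000 cm.
Lens 2: 1/d_i2 = 1/f_2 - 1/d_o2 = 1/(-13.5) - 1/(30.000) = -0.10741 cm^-1, so d_i2 = -9.310 cm.
m_2 = -(-9.310)/(30.000) = 0.3103.
Overall magnification: m = m_1 m_2 = 0.9310.

0.931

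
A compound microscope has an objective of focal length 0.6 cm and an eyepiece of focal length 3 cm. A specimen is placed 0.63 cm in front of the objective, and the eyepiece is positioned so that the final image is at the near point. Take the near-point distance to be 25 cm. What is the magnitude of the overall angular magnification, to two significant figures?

190

Objective: 1/d_i = 1/f_obj - 1/d_o = 1/0.6 - 1/0.63 = 0.07937 cm^-1, so d_i = 12.600 cm.
m_obj = -d_i/d_o = -12.600/0.63 = -20.000.
Eyepiece angular magnification (image at near point): M_eye = 1 + D/f_e = 1 + 25/3 = 9.333.
Overall M = m_obj x M_eye = (-20.000)(9.333) = -186.67.
|M| = 186.67.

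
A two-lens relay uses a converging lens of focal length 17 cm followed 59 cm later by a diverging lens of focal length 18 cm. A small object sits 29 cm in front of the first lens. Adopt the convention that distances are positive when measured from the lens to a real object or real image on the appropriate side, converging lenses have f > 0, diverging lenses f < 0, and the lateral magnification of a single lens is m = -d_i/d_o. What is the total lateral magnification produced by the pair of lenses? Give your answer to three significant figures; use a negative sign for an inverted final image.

-0.710

First lens: d_i1 = 1/(1/17 - 1/29) = 41.083 cm.
m_1 = -(41.083)/29 = -1.4167.
Object distance for lens 2: d_o2 = 59 - 41.083 = 17.917 cm.
Second lens: d_i2 = 1/(1/(-18) - 1/(17.917)) = -8.979 cm.
m_2 = -(-8.979)/(17.917) = 0.5012.
Overall magnification: m = m_1 m_2 = -0.7100.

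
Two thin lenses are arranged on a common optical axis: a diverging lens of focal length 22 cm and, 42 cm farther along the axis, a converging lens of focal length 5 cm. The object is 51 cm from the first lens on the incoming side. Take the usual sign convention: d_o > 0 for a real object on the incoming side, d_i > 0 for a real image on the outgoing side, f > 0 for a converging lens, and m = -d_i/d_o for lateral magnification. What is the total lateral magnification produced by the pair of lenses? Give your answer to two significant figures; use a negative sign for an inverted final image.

-0.029

Applying the thin-lens equation to the first lens, 1/(-22) = 1/51 + 1/d_i1, which gives d_i1 = -15.370 cm.
Its lateral magnification is m_1 = -d_i1/d_o1 = -(-15.370)/51 = 0.3014.
The intermediate image is virtual, 15.370 cm to the left of lens 1, so d_o2 = L - d_i1 = 42 - (-15.370) = 57.370 cm.
Applying the thin-lens equation again with f_2 = 5 cm and d_o2 = 57.370 cm gives d_i2 = 5.477 cm.
m_2 = -(5.477)/(57.370) = -0.0955.
Total m = m_1 x m_2 = (0.3014)(-0.0955) = -0.0288.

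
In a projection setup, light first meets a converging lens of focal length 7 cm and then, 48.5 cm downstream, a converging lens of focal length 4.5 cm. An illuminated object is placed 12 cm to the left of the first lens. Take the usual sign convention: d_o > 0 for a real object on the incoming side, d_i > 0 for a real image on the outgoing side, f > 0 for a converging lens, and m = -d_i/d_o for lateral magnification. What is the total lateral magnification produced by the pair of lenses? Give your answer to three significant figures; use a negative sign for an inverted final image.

Lens 1: 1/d_i1 = 1/f_1 - 1/d_o1 = 1/7 - 1/12 = 0.05952 cm^-1, so d_i1 = 16.800 cm.
m_1 = -(16.800)/12 = -1.4000.
That image sits 31.700 cm in front of the second lens, so d_o2 = 31.700 cm.
Lens 2: 1/d_i2 = 1/f_2 - 1/d_o2 = 1/4.5 - 1/(31.700) = 0.19068 cm^-1, so d_i2 = 5.244 cm.
m_2 = -(5.244)/(31.700) = -0.1654.
The system's lateral magnification is m_1 m_2 = (-1.4000)(-0.1654) = 0.2316.

0.232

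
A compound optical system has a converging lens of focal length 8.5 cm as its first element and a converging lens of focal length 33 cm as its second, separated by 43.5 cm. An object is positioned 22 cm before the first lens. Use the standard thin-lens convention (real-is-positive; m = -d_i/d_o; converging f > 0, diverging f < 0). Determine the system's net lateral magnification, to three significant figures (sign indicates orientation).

-6.20

Lens 1: 1/d_i1 = 1/f_1 - 1/d_o1 = 1/8.5 - 1/22 = 0.07219 cm^-1, so d_i1 = 13.852 cm.
m_1 = -(13.852)/22 = -0.6296.
That image sits 29.648 cm in front of the second lens, so d_o2 = 29.648 cm.
Lens 2: 1/d_i2 = 1/f_2 - 1/d_o2 = 1/33 - 1/(29.648) = -0.00343 cm^-1, so d_i2 = -291.895 cm.
m_2 = -(-291.895)/(29.648) = 9.8453.
Overall magnification: m = m_1 m_2 = -6.1989.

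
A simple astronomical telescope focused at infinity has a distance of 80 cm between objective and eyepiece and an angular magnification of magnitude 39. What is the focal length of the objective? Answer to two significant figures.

In normal adjustment the tube length equals f_obj + f_eye and |M| = f_obj/f_eye.
So f_obj = 39 f_eye and 39 f_eye + f_eye = 80 cm, giving f_eye = 80/40 = 2.000 cm and f_obj = 78.000 cm.

78 cm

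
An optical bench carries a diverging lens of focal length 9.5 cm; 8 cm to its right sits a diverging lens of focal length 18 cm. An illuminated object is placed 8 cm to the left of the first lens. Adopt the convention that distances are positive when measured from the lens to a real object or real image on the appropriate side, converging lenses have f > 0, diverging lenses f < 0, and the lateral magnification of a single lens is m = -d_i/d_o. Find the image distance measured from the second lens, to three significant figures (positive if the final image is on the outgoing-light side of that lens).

First lens: d_i1 = 1/(1/(-9.5) - 1/8) = -4.343 cm.
With d_i1 < 0 the first image is virtual and lies on the object side; the object distance for lens 2 is d_o2 = 8 - (-4.343) = 12.343 cm.
Second lens: d_i2 = 1/(1/(-18) - 1/(12.343)) = -7.322 cm.

-7.32 cm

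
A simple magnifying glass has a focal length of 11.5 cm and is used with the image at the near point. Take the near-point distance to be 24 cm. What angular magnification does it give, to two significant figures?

3.1

M = 1 + D/f = 1 + 24/11.5 = 3.087.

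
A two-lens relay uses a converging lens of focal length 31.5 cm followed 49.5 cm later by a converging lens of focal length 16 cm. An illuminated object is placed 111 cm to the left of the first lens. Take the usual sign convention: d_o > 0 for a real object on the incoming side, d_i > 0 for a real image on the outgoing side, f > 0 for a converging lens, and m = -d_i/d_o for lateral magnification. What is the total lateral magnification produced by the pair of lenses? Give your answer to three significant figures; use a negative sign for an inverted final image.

-0.605

Lens 1: 1/d_i1 = 1/f_1 - 1/d_o1 = 1/31.5 - 1/111 = 0.02274 cm^-1, so d_i1 = 43.981 cm.
m_1 = -(43.981)/111 = -0.3962.
Object distance for lens 2: d_o2 = 49.5 - 43.981 = 5.519 cm.
Lens 2: 1/d_i2 = 1/f_2 - 1/d_o2 = 1/16 - 1/(5.519) = -0.11870 cm^-1, so d_i2 = -8.425 cm.
m_2 = -(-8.425)/(5.519) = 1.5266.
The system's lateral magnification is m_1 m_2 = (-0.3962)(1.5266) = -0.6049.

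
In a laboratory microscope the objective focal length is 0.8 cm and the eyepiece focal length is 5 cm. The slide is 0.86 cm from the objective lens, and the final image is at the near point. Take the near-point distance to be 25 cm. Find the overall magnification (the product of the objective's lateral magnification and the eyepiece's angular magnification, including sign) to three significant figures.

Objective: 1/d_i = 1/f_obj - 1/d_o = 1/0.8 - 1/0.86 = 0.08721 cm^-1, so d_i = 11.467 cm.
m_obj = -d_i/d_o = -11.467/0.86 = -13.333.
Eyepiece angular magnification (image at near point): M_eye = 1 + D/f_e = 1 + 25/5 = 6.000.
Overall M = m_obj x M_eye = (-13.333)(6.000) = -80.00.

-80.0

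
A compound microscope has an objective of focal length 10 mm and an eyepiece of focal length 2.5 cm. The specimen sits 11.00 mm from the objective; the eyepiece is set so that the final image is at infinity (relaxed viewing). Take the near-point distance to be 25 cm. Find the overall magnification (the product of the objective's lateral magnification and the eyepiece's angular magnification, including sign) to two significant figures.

-100

Convert to cm: f_obj = 10 mm = 1 cm; d_o = 11.00 mm = 1.10 cm.
Objective: 1/d_i = 1/f_obj - 1/d_o = 1/1 - 1/1.10 = 0.09091 cm^-1, so d_i = 11.000 cm.
m_obj = -d_i/d_o = -11.000/1.10 = -10.000.
Eyepiece angular magnification (image at infinity): M_eye = D/f_e = 25/2.5 = 10.000.
Overall M = m_obj x M_eye = (-10.000)(10.000) = -100.00.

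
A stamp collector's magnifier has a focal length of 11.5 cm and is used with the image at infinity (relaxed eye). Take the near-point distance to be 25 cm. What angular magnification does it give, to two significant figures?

M = D/f = 25/11.5 = 2.174.

2.2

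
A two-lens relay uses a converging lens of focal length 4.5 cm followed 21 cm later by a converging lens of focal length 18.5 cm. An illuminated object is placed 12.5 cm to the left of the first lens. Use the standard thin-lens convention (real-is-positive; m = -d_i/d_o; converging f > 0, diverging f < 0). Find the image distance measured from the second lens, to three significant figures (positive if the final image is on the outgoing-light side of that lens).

-57.0 cm

First lens: d_i1 = 1/(1/4.5 - 1/12.5) = 7.031 cm.
The intermediate image is 7.031 cm to the right of lens 1, so d_o2 = L - d_i1 = 21 - 7.031 = 13.969 cm.
Second lens: d_i2 = 1/(1/18.5 - 1/(13.969)) = -57.031 cm.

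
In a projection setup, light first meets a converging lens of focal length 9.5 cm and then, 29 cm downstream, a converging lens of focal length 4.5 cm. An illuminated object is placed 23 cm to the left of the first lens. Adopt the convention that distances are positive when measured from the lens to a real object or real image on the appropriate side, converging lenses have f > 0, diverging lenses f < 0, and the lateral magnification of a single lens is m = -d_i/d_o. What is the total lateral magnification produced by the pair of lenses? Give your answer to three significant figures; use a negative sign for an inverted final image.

0.381

Applying the thin-lens equation to the first lens, 1/9.5 = 1/23 + 1/d_i1, which gives d_i1 = 16.185 cm.
Its lateral magnification is m_1 = -d_i1/d_o1 = -(16.185)/23 = -0.7037.
That image sits 12.815 cm in front of the second lens, so d_o2 = 12.815 cm.
Applying the thin-lens equation again with f_2 = 4.5 cm and d_o2 = 12.815 cm gives d_i2 = 6.935 cm.
m_2 = -(6.935)/(12.815) = -0.5412.
Total m = m_1 x m_2 = (-0.7037)(-0.5412) = 0.3808.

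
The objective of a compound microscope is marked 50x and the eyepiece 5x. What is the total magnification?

250

The overall magnification of a compound microscope is the product of the objective and eyepiece magnifications:
M = M_obj x M_eye = 50 x 5 = 250.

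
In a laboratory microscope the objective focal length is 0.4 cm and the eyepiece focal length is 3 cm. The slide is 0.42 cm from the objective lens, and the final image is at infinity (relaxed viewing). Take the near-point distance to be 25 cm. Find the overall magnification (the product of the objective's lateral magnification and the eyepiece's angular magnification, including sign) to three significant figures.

Objective: 1/d_i = 1/f_obj - 1/d_o = 1/0.4 - 1/0.42 = 0.11905 cm^-1, so d_i = 8.400 cm.
m_obj = -d_i/d_o = -8.400/0.42 = -20.000.
Eyepiece angular magnification (image at infinity): M_eye = D/f_e = 25/3 = 8.333.
Overall M = m_obj x M_eye = (-20.000)(8.333) = -166.67.

-167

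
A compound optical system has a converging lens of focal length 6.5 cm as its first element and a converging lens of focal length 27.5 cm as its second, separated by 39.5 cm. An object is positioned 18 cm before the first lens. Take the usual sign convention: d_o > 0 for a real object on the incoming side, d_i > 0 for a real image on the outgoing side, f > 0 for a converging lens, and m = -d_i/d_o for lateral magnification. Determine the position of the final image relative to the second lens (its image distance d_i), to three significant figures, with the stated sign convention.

442 cm

Applying the thin-lens equation to the first lens, 1/6.5 = 1/18 + 1/d_i1, which gives d_i1 = 10.174 cm.
The intermediate image is 10.174 cm to the right of lens 1, so d_o2 = L - d_i1 = 39.5 - 10.174 = 29.326 cm.
Applying the thin-lens equation again with f_2 = 27.5 cm and d_o2 = 29.326 cm gives d_i2 = 441.637 cm.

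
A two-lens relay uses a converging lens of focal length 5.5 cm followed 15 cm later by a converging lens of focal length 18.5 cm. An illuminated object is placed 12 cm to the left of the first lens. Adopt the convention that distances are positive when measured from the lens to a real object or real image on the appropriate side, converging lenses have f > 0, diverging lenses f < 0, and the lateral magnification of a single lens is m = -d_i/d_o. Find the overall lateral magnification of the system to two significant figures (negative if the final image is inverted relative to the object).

-1.1

Lens 1: 1/d_i1 = 1/f_1 - 1/d_o1 = 1/5.5 - 1/12 = 0.09848 cm^-1, so d_i1 = 10.154 cm.
m_1 = -(10.154)/12 = -0.8462.
Object distance for lens 2: d_o2 = 15 - 10.154 = 4.846 cm.
Lens 2: 1/d_i2 = 1/f_2 - 1/d_o2 = 1/18.5 - 1/(4.846) = -0.15230 cm^-1, so d_i2 = -6.566 cm.
m_2 = -(-6.566)/(4.846) = 1.3549.
The system's lateral magnification is m_1 m_2 = (-0.8462)(1.3549) = -1.1465.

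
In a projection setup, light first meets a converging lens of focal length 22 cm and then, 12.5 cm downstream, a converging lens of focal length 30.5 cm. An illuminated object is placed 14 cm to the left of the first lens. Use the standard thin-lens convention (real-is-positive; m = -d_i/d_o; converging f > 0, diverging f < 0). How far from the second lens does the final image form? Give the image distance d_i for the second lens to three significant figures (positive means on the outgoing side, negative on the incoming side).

Applying the thin-lens equation to the first lens, 1/22 = 1/14 + 1/d_i1, which gives d_i1 = -38.500 cm.
The intermediate image is virtual, 38.500 cm to the left of lens 1, so d_o2 = L - d_i1 = 12.5 - (-38.500) = 51.000 cm.
Applying the thin-lens equation again with f_2 = 30.5 cm and d_o2 = 51.000 cm gives d_i2 = 75.878 cm.

75.9 cm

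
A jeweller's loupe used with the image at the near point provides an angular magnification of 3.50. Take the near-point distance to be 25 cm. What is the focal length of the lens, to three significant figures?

For the image at the near point, M = 1 + D/f.
f = D/(M - 1) = 25/(3.5 - 1) = 10.000 cm.

10.0 cm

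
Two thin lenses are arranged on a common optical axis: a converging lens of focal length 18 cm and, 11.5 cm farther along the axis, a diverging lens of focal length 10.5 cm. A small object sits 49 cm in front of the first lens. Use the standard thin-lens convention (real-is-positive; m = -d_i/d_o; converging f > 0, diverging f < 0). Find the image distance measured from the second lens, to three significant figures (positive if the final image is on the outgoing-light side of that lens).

-27.6 cm

Applying the thin-lens equation to the first lens, 1/18 = 1/49 + 1/d_i1, which gives d_i1 = 28.452 cm.
This image would form 28.452 cm past lens 1, i.e. 16.952 cm beyond lens 2, so it is a virtual object for lens 2: d_o2 = 11.5 - 28.452 = -16.952 cm.
Applying the thin-lens equation again with f_2 = -10.5 cm and d_o2 = -16.952 cm gives d_i2 = -27.589 cm.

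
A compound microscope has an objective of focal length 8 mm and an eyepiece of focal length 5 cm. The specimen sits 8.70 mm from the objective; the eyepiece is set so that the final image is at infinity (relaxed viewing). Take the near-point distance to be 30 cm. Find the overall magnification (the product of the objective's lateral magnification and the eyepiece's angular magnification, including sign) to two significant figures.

-69

Convert to cm: f_obj = 8 mm = 0.8 cm; d_o = 8.70 mm = 0.87 cm.
Objective: 1/d_i = 1/f_obj - 1/d_o = 1/0.8 - 1/0.87 = 0.10057 cm^-1, so d_i = 9.943 cm.
m_obj = -d_i/d_o = -9.943/0.87 = -11.429.
Eyepiece angular magnification (image at infinity): M_eye = D/f_e = 30/5 = 6.000.
Overall M = m_obj x M_eye = (-11.429)(6.000) = -68.57.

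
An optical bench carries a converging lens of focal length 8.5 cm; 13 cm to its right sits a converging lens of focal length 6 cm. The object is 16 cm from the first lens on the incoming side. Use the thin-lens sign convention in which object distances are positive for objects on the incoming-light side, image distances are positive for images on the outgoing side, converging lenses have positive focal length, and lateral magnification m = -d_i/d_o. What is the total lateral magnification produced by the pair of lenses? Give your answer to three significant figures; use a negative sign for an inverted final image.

First lens: d_i1 = 1/(1/8.5 - 1/16) = 18.133 cm.
m_1 = -(18.133)/16 = -1.1333.
This image would form 18.133 cm past lens 1, i.e. 5.133 cm beyond lens 2, so it is a virtual object for lens 2: d_o2 = 13 - 18.133 = -5.133 cm.
Second lens: d_i2 = 1/(1/6 - 1/(-5.133)) = 2.766 cm.
m_2 = -(2.766)/(-5.133) = 0.5389.
Overall magnification: m = m_1 m_2 = -0.6108.

-0.611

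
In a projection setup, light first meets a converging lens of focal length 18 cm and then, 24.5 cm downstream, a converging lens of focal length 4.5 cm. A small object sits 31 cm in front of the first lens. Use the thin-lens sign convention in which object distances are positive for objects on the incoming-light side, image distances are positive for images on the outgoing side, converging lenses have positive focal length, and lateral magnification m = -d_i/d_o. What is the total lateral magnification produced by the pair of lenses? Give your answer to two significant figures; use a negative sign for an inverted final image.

Applying the thin-lens equation to the first lens, 1/18 = 1/31 + 1/d_i1, which gives d_i1 = 42.923 cm.
Its lateral magnification is m_1 = -d_i1/d_o1 = -(42.923)/31 = -1.3846.
This image would form 42.923 cm past lens 1, i.e. 18.423 cm beyond lens 2, so it is a virtual object for lens 2: d_o2 = 24.5 - 42.923 = -18.423 cm.
Applying the thin-lens equation again with f_2 = 4.5 cm and d_o2 = -18.423 cm gives d_i2 = 3.617 cm.
m_2 = -(3.617)/(-18.423) = 0.1963.
Overall magnification: m = m_1 m_2 = -0.2718.

-0.27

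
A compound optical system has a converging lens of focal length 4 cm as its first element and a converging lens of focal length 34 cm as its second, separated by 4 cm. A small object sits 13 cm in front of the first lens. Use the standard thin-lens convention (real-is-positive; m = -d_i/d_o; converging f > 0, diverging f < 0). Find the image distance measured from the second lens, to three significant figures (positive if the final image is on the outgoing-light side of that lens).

1.69 cm

Lens 1: 1/d_i1 = 1/f_1 - 1/d_o1 = 1/4 - 1/13 = 0.17308 cm^-1, so d_i1 = 5.778 cm.
This image would form 5.778 cm past lens 1, i.e. 1.778 cm beyond lens 2, so it is a virtual object for lens 2: d_o2 = 4 - 5.778 = -1.778 cm.
Lens 2: 1/d_i2 = 1/f_2 - 1/d_o2 = 1/34 - 1/(-1.778) = 0.59191 cm^-1, so d_i2 = 1.689 cm.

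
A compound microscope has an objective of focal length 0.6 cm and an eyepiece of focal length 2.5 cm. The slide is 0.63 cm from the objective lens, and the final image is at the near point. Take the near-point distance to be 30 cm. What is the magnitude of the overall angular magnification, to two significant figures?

260

Objective: 1/d_i = 1/f_obj - 1/d_o = 1/0.6 - 1/0.63 = 0.07937 cm^-1, so d_i = 12.600 cm.
m_obj = -d_i/d_o = -12.600/0.63 = -20.000.
Eyepiece angular magnification (image at near point): M_eye = 1 + D/f_e = 1 + 30/2.5 = 13.000.
Overall M = m_obj x M_eye = (-20.000)(13.000) = -260.00.
|M| = 260.00.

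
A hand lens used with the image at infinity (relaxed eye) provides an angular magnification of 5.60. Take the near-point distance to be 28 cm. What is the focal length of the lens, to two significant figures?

5.0 cm

For the image at infinity, M = D/f.
f = D/M = 28/5.6 = 5.000 cm.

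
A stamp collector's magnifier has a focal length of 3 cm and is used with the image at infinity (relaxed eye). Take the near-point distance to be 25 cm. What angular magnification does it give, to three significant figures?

M = D/f = 25/3 = 8.333.

8.33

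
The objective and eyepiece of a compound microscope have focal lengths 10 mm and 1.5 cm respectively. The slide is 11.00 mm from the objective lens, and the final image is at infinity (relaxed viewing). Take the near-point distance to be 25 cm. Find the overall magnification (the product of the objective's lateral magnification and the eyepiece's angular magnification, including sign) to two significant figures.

-170

Convert to cm: f_obj = 10 mm = 1 cm; d_o = 11.00 mm = 1.10 cm.
Objective: 1/d_i = 1/f_obj - 1/d_o = 1/1 - 1/1.10 = 0.09091 cm^-1, so d_i = 11.000 cm.
m_obj = -d_i/d_o = -11.000/1.10 = -10.000.
Eyepiece angular magnification (image at infinity): M_eye = D/f_e = 25/1.5 = 16.667.
Overall M = m_obj x M_eye = (-10.000)(16.667) = -166.67.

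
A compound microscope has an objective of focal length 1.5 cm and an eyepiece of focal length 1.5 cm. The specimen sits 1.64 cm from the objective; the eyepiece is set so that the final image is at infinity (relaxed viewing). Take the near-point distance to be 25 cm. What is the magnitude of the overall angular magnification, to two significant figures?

Objective: 1/d_i = 1/f_obj - 1/d_o = 1/1.5 - 1/1.64 = 0.05691 cm^-1, so d_i = 17.571 cm.
m_obj = -d_i/d_o = -17.571/1.64 = -10.714.
Eyepiece angular magnification (image at infinity): M_eye = D/f_e = 25/1.5 = 16.667.
Overall M = m_obj x M_eye = (-10.714)(16.667) = -178.57.
|M| = 178.57.

180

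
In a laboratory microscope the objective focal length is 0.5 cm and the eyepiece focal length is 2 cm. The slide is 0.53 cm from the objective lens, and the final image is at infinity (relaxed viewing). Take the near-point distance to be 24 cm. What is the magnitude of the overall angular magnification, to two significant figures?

200

Objective: 1/d_i = 1/f_obj - 1/d_o = 1/0.5 - 1/0.53 = 0.11321 cm^-1, so d_i = 8.833 cm.
m_obj = -d_i/d_o = -8.833/0.53 = -16.667.
Eyepiece angular magnification (image at infinity): M_eye = D/f_e = 24/2 = 12.000.
Overall M = m_obj x M_eye = (-16.667)(12.000) = -200.00.
|M| = 200.00.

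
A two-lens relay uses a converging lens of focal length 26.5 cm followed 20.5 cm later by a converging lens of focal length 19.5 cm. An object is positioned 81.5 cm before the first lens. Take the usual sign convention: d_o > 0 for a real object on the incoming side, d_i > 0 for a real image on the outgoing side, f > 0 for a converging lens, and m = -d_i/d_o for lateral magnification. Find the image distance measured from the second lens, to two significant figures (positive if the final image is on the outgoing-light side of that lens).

Lens 1: 1/d_i1 = 1/f_1 - 1/d_o1 = 1/26.5 - 1/81.5 = 0.02547 cm^-1, so d_i1 = 39.268 cm.
This image would form 39.268 cm past lens 1, i.e. 18.768 cm beyond lens 2, so it is a virtual object for lens 2: d_o2 = 20.5 - 39.268 = -18.768 cm.
Lens 2: 1/d_i2 = 1/f_2 - 1/d_o2 = 1/19.5 - 1/(-18.768) = 0.10456 cm^-1, so d_i2 = 9.564 cm.

9.6 cm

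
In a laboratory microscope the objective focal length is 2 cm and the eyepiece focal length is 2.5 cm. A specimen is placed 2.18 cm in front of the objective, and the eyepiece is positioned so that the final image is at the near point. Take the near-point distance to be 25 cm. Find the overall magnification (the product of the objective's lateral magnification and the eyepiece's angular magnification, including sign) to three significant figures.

Objective: 1/d_i = 1/f_obj - 1/d_o = 1/2 - 1/2.18 = 0.04128 cm^-1, so d_i = 24.222 cm.
m_obj = -d_i/d_o = -24.222/2.18 = -11.111.
Eyepiece angular magnification (image at near point): M_eye = 1 + D/f_e = 1 + 25/2.5 = 11.000.
Overall M = m_obj x M_eye = (-11.111)(11.000) = -122.22.

-122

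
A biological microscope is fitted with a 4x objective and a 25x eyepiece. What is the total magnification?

100

The overall magnification of a compound microscope is the product of the objective and eyepiece magnifications:
M = M_obj x M_eye = 4 x 25 = 100.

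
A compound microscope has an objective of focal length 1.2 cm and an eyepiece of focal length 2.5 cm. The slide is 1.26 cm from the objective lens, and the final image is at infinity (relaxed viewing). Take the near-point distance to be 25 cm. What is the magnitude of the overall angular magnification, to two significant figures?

Objective: 1/d_i = 1/f_obj - 1/d_o = 1/1.2 - 1/1.26 = 0.03968 cm^-1, so d_i = 25.200 cm.
m_obj = -d_i/d_o = -25.200/1.26 = -20.000.
Eyepiece angular magnification (image at infinity): M_eye = D/f_e = 25/2.5 = 10.000.
Overall M = m_obj x M_eye = (-20.000)(10.000) = -200.00.
|M| = 200.00.

200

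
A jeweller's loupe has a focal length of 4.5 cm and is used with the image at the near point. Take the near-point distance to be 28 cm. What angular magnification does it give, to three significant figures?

M = 1 + D/f = 1 + 28/4.5 = 7.222.

7.22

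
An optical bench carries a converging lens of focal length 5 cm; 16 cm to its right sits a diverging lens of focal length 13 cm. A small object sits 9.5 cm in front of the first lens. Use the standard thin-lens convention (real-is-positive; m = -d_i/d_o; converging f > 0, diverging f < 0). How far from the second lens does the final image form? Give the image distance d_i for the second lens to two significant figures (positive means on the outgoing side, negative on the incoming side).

-3.8 cm

Applying the thin-lens equation to the first lens, 1/5 = 1/9.5 + 1/d_i1, which gives d_i1 = 10.556 cm.
The intermediate image is 10.556 cm to the right of lens 1, so d_o2 = L - d_i1 = 16 - 10.556 = 5.444 cm.
Applying the thin-lens equation again with f_2 = -13 cm and d_o2 = 5.444 cm gives d_i2 = -3.837 cm.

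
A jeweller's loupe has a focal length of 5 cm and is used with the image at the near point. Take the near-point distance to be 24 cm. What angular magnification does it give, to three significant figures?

5.80

M = 1 + D/f = 1 + 24/5 = 5.800.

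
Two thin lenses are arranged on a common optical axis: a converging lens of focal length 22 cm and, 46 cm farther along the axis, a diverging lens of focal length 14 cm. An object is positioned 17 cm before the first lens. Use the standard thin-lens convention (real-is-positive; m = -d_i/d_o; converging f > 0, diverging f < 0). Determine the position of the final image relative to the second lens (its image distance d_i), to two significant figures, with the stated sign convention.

-13 cm

Lens 1: 1/d_i1 = 1/f_1 - 1/d_o1 = 1/22 - 1/17 = -0.01337 cm^-1, so d_i1 = -74.800 cm.
The intermediate image is virtual, 74.800 cm to the left of lens 1, so d_o2 = L - d_i1 = 46 - (-74.800) = 120.800 cm.
Lens 2: 1/d_i2 = 1/f_2 - 1/d_o2 = 1/(-14) - 1/(120.800) = -0.07971 cm^-1, so d_i2 = -12.546 cm.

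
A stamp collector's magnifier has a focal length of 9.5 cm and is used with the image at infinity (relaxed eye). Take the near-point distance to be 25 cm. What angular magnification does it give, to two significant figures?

2.6

M = D/f = 25/9.5 = 2.632.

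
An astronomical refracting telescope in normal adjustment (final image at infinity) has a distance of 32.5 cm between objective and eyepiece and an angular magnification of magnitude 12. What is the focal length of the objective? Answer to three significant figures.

In normal adjustment the tube length equals f_obj + f_eye and |M| = f_obj/f_eye.
So f_obj = 12 f_eye and 12 f_eye + f_eye = 32.5 cm, giving f_eye = 32.5/13 = 2.500 cm and f_obj = 30.000 cm.

30.0 cm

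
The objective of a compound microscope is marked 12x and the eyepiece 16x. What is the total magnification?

The overall magnification of a compound microscope is the product of the objective and eyepiece magnifications:
M = M_obj x M_eye = 12 x 16 = 192.

192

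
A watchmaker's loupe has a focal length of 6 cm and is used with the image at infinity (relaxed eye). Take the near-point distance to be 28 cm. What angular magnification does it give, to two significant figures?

M = D/f = 28/6 = 4.667.

4.7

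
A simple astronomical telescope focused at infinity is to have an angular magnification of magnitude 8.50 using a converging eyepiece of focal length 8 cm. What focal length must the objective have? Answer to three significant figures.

68.0 cm

|M| = f_obj/|f_eye|, so f_obj = |M| x |f_eye| = 8.5 x 8 = 68.000 cm.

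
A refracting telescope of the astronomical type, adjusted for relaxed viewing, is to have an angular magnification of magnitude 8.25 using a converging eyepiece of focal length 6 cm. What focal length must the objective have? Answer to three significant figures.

49.5 cm

|M| = f_obj/|f_eye|, so f_obj = |M| x |f_eye| = 8.25 x 6 = 49.500 cm.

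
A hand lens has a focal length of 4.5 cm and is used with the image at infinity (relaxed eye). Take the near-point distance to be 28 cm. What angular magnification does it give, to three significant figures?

M = D/f = 28/4.5 = 6.222.

6.22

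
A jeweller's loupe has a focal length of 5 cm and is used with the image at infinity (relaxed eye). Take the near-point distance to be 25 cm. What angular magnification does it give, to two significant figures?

M = D/f = 25/5 = 5.000.

5.0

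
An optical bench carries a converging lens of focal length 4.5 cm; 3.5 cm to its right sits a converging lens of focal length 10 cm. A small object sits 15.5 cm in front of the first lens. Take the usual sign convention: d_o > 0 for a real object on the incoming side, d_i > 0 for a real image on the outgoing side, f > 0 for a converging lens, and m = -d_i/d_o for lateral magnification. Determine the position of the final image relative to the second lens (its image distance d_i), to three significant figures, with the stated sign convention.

Applying the thin-lens equation to the first lens, 1/4.5 = 1/15.5 + 1/d_i1, which gives d_i1 = 6.341 cm.
This image would form 6.341 cm past lens 1, i.e. 2.841 cm beyond lens 2, so it is a virtual object for lens 2: d_o2 = 3.5 - 6.341 = -2.841 cm.
Applying the thin-lens equation again with f_2 = 10 cm and d_o2 = -2.841 cm gives d_i2 = 2.212 cm.

2.21 cm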